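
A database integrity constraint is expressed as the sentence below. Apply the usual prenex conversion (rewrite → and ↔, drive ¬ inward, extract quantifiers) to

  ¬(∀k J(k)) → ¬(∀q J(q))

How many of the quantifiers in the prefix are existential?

1

First replace A → B with ¬A ∨ B.
  ¬¬(∀k J(k)) ∨ ¬(∀q J(q))
Move each ¬ inward, flipping quantifiers it crosses:
  (∀k J(k)) ∨ (∃q ¬J(q))
Extract every quantifier outward, since the variables are now distinct and don't occur free across branches:
  ∀k ∃q (J(k) ∨ ¬J(q))
The prefix is ∀k ∃q: 1 universal, 1 existential.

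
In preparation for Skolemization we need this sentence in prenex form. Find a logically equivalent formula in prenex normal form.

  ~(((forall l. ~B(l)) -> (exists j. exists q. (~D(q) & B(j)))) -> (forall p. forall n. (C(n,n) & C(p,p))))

exists l. exists j. exists q. exists p. exists n. ((B(l) | ~D(q) & B(j)) & (~C(n,n) | ~C(p,p)))

Rewrite implications/biconditionals: A → B as ¬A ∨ B.
  ~(~(~(forall l. ~B(l)) | (exists j. exists q. (~D(q) & B(j)))) | (forall p. forall n. (C(n,n) & C(p,p))))
Move each ¬ inward, flipping quantifiers it crosses:
  ((exists l. B(l)) | (exists j. exists q. (~D(q) & B(j)))) & (exists p. exists n. (~C(n,n) | ~C(p,p)))
All bound variables are already distinct, so no renaming is needed.
Extract every quantifier outward, since the variables are now distinct and don't occur free across branches:
  exists l. exists j. exists q. exists p. exists n. ((B(l) | ~D(q) & B(j)) & (~C(n,n) | ~C(p,p)))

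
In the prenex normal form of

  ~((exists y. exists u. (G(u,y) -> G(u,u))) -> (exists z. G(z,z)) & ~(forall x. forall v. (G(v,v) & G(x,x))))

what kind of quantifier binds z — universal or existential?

universal

Rewrite implications/biconditionals: A → B as ¬A ∨ B.
  ~(~(exists y. exists u. (~G(u,y) | G(u,u))) | (exists z. G(z,z)) & ~(forall x. forall v. (G(v,v) & G(x,x))))
Move each ¬ inward, flipping quantifiers it crosses:
  (exists y. exists u. (~G(u,y) | G(u,u))) & ((forall z. ~G(z,z)) | (forall x. forall v. (G(v,v) & G(x,x))))
Pull the quantifiers to the front (each side's bound variable is not free in the other side):
  exists y. exists u. forall z. forall x. forall v. ((~G(u,y) | G(u,u)) & (~G(z,z) | G(v,v) & G(x,x)))
The quantifier exists z sits under an odd number of negations (counting the antecedent side of each →), so it flips to forall z.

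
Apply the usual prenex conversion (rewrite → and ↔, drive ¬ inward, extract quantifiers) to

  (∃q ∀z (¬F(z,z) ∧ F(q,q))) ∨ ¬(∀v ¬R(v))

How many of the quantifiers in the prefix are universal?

Move each ¬ inward, flipping quantifiers it crosses:
  (∃q ∀z (¬F(z,z) ∧ F(q,q))) ∨ (∃v R(v))
Extract every quantifier outward, since the variables are now distinct and don't occur free across branches:
  ∃q ∀z ∃v (¬F(z,z) ∧ F(q,q) ∨ R(v))
The prefix is ∃q ∀z ∃v: 1 universal, 2 existential.

1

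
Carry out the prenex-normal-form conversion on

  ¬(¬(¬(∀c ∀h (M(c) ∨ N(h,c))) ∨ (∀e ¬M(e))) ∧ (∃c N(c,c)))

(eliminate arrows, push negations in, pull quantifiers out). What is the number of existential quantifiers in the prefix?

Drive negations inward (¬∀x A ≡ ∃x ¬A, ¬∃x A ≡ ∀x ¬A, De Morgan for ∧/∨):
  (∃c ∃h (¬M(c) ∧ ¬N(h,c))) ∨ (∀e ¬M(e)) ∨ (∀c ¬N(c,c))
Rename bound variables to avoid capture: c↦u.
  (∃c ∃h (¬M(c) ∧ ¬N(h,c))) ∨ (∀e ¬M(e)) ∨ (∀u ¬N(u,u))
Pull the quantifiers to the front (each side's bound variable is not free in the other side):
  ∃c ∃h ∀e ∀u (¬M(c) ∧ ¬N(h,c) ∨ ¬M(e) ∨ ¬N(u,u))
The prefix is ∃c ∃h ∀e ∀u: 2 universal, 2 existential.

2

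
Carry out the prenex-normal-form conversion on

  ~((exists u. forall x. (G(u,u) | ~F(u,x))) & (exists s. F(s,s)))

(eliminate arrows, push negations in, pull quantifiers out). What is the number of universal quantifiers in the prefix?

2

Push ¬ through the quantifiers and connectives to reach negation normal form:
  (forall u. exists x. (~G(u,u) & F(u,x))) | (forall s. ~F(s,s))
All bound variables are already distinct, so no renaming is needed.
Finally move all quantifiers to the prefix:
  forall u. exists x. forall s. (~G(u,u) & F(u,x) | ~F(s,s))
The prefix is forall u exists x forall s: 2 universal, 1 existential.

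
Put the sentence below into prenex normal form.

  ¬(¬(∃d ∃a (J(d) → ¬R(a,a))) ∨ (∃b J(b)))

∃d ∃a ∀b ((¬J(d) ∨ ¬R(a,a)) ∧ ¬J(b))

Eliminate → and ↔ using ¬ and ∨.
  ¬(¬(∃d ∃a (¬J(d) ∨ ¬R(a,a))) ∨ (∃b J(b)))
Drive negations inward (¬∀x A ≡ ∃x ¬A, ¬∃x A ≡ ∀x ¬A, De Morgan for ∧/∨):
  (∃d ∃a (¬J(d) ∨ ¬R(a,a))) ∧ (∀b ¬J(b))
All bound variables are already distinct, so no renaming is needed.
Finally move all quantifiers to the prefix:
  ∃d ∃a ∀b ((¬J(d) ∨ ¬R(a,a)) ∧ ¬J(b))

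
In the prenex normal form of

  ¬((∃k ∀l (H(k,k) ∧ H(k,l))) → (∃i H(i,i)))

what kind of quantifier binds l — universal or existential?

universal

Eliminate → and ↔ using ¬ and ∨.
  ¬(¬(∃k ∀l (H(k,k) ∧ H(k,l))) ∨ (∃i H(i,i)))
Move each ¬ inward, flipping quantifiers it crosses:
  (∃k ∀l (H(k,k) ∧ H(k,l))) ∧ (∀i ¬H(i,i))
All bound variables are already distinct, so no renaming is needed.
Extract every quantifier outward, since the variables are now distinct and don't occur free across branches:
  ∃k ∀l ∀i (H(k,k) ∧ H(k,l) ∧ ¬H(i,i))
The quantifier ∀l sits under an even number of negations (counting the antecedent side of each →), so it remains universal.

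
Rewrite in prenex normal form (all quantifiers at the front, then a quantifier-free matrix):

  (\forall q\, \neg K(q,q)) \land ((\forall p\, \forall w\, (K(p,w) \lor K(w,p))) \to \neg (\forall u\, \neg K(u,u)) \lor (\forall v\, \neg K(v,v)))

Rewrite implications/biconditionals: A → B as ¬A ∨ B.
  (\forall q\, \neg K(q,q)) \land (\neg (\forall p\, \forall w\, (K(p,w) \lor K(w,p))) \lor \neg (\forall u\, \neg K(u,u)) \lor (\forall v\, \neg K(v,v)))
Move each ¬ inward, flipping quantifiers it crosses:
  (\forall q\, \neg K(q,q)) \land ((\exists p\, \exists w\, (\neg K(p,w) \land \neg K(w,p))) \lor (\exists u\, K(u,u)) \lor (\forall v\, \neg K(v,v)))
Extract every quantifier outward, since the variables are now distinct and don't occur free across branches:
  \forall q\, \exists p\, \exists w\, \exists u\, \forall v\, (\neg K(q,q) \land (\neg K(p,w) \land \neg K(w,p) \lor K(u,u) \lor \neg K(v,v)))

\forall q\, \exists p\, \exists w\, \exists u\, \forall v\, (\neg K(q,q) \land (\neg K(p,w) \land \neg K(w,p) \lor K(u,u) \lor \neg K(v,v)))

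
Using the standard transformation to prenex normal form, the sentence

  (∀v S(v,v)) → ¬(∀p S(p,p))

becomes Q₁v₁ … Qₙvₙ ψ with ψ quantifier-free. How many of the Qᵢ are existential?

Rewrite implications/biconditionals: A → B as ¬A ∨ B.
  ¬(∀v S(v,v)) ∨ ¬(∀p S(p,p))
Push ¬ through the quantifiers and connectives to reach negation normal form:
  (∃v ¬S(v,v)) ∨ (∃p ¬S(p,p))
Finally move all quantifiers to the prefix:
  ∃v ∃p (¬S(v,v) ∨ ¬S(p,p))
The prefix is ∃v ∃p: 0 universal, 2 existential.

2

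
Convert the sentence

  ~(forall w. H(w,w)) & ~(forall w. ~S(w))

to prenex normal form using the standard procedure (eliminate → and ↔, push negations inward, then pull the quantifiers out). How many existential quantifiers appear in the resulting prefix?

Push ¬ through the quantifiers and connectives to reach negation normal form:
  (exists w. ~H(w,w)) & (exists w. S(w))
Rename bound variables to avoid capture: w↦z1.
  (exists w. ~H(w,w)) & (exists z1. S(z1))
Finally move all quantifiers to the prefix:
  exists w. exists z1. (~H(w,w) & S(z1))
The prefix is exists w exists z1: 0 universal, 2 existential.

2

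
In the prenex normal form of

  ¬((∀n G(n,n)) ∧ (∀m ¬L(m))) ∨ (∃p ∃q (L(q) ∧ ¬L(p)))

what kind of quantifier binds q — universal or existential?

Move each ¬ inward, flipping quantifiers it crosses:
  (∃n ¬G(n,n)) ∨ (∃m L(m)) ∨ (∃p ∃q (L(q) ∧ ¬L(p)))
Finally move all quantifiers to the prefix:
  ∃n ∃m ∃p ∃q (¬G(n,n) ∨ L(m) ∨ L(q) ∧ ¬L(p))
The quantifier ∃q sits under an even number of negations, so it remains existential.

existential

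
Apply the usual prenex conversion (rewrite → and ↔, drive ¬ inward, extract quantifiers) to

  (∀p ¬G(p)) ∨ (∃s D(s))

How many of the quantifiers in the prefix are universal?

All bound variables are already distinct, so no renaming is needed.
Finally move all quantifiers to the prefix:
  ∀p ∃s (¬G(p) ∨ D(s))
The prefix is ∀p ∃s: 1 universal, 1 existential.

1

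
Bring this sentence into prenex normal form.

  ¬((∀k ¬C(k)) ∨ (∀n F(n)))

∃k ∃n (C(k) ∧ ¬F(n))

Drive negations inward (¬∀x A ≡ ∃x ¬A, ¬∃x A ≡ ∀x ¬A, De Morgan for ∧/∨):
  (∃k C(k)) ∧ (∃n ¬F(n))
Finally move all quantifiers to the prefix:
  ∃k ∃n (C(k) ∧ ¬F(n))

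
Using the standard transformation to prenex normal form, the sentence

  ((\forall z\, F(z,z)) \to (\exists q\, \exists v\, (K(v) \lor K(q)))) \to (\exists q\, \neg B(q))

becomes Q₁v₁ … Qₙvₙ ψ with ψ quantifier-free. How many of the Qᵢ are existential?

1

First replace A → B with ¬A ∨ B.
  \neg (\neg (\forall z\, F(z,z)) \lor (\exists q\, \exists v\, (K(v) \lor K(q)))) \lor (\exists q\, \neg B(q))
Move each ¬ inward, flipping quantifiers it crosses:
  (\forall z\, F(z,z)) \land (\forall q\, \forall v\, (\neg K(v) \land \neg K(q))) \lor (\exists q\, \neg B(q))
Rename bound variables to avoid capture: q↦b.
  (\forall z\, F(z,z)) \land (\forall q\, \forall v\, (\neg K(v) \land \neg K(q))) \lor (\exists b\, \neg B(b))
Extract every quantifier outward, since the variables are now distinct and don't occur free across branches:
  \forall z\, \forall q\, \forall v\, \exists b\, (F(z,z) \land \neg K(v) \land \neg K(q) \lor \neg B(b))
The prefix is \forall z \forall q \forall v \exists b: 3 universal, 1 existential.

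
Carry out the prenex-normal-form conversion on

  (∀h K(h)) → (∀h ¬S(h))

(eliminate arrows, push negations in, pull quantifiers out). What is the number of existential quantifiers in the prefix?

1

First replace A → B with ¬A ∨ B.
  ¬(∀h K(h)) ∨ (∀h ¬S(h))
Drive negations inward (¬∀x A ≡ ∃x ¬A, ¬∃x A ≡ ∀x ¬A, De Morgan for ∧/∨):
  (∃h ¬K(h)) ∨ (∀h ¬S(h))
Rename bound variables to avoid capture: h↦y.
  (∃h ¬K(h)) ∨ (∀y ¬S(y))
Extract every quantifier outward, since the variables are now distinct and don't occur free across branches:
  ∃h ∀y (¬K(h) ∨ ¬S(y))
The prefix is ∃h ∀y: 1 universal, 1 existential.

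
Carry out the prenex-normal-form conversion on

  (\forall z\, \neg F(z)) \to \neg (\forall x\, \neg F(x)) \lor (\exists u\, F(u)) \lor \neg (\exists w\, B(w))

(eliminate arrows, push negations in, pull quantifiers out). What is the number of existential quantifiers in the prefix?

First replace A → B with ¬A ∨ B.
  \neg (\forall z\, \neg F(z)) \lor \neg (\forall x\, \neg F(x)) \lor (\exists u\, F(u)) \lor \neg (\exists w\, B(w))
Move each ¬ inward, flipping quantifiers it crosses:
  (\exists z\, F(z)) \lor (\exists x\, F(x)) \lor (\exists u\, F(u)) \lor (\forall w\, \neg B(w))
All bound variables are already distinct, so no renaming is needed.
Finally move all quantifiers to the prefix:
  \exists z\, \exists x\, \exists u\, \forall w\, (F(z) \lor F(x) \lor F(u) \lor \neg B(w))
The prefix is \exists z \exists x \exists u \forall w: 1 universal, 3 existential.

3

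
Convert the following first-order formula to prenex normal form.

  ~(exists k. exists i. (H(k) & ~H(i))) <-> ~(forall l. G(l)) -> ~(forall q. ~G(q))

exists k. exists i. forall l. exists q. exists c. forall z. forall b. forall y1. ((H(k) & ~H(i) | G(l) | G(q)) & (~G(c) & ~G(z) | ~H(b) | H(y1)))

Rewrite implications/biconditionals: A → B as ¬A ∨ B; A ↔ B as (¬A ∨ B) ∧ (¬B ∨ A).
  (~~(exists k. exists i. (H(k) & ~H(i))) | ~~(forall l. G(l)) | ~(forall q. ~G(q))) & (~(~~(forall l. G(l)) | ~(forall q. ~G(q))) | ~(exists k. exists i. (H(k) & ~H(i))))
Move each ¬ inward, flipping quantifiers it crosses:
  ((exists k. exists i. (H(k) & ~H(i))) | (forall l. G(l)) | (exists q. G(q))) & ((exists l. ~G(l)) & (forall q. ~G(q)) | (forall k. forall i. (~H(k) | H(i))))
Standardize variables apart so no two quantifiers bind the same name: l↦c, q↦z, k↦b, i↦y1.
  ((exists k. exists i. (H(k) & ~H(i))) | (forall l. G(l)) | (exists q. G(q))) & ((exists c. ~G(c)) & (forall z. ~G(z)) | (forall b. forall y1. (~H(b) | H(y1))))
Extract every quantifier outward, since the variables are now distinct and don't occur free across branches:
  exists k. exists i. forall l. exists q. exists c. forall z. forall b. forall y1. ((H(k) & ~H(i) | G(l) | G(q)) & (~G(c) & ~G(z) | ~H(b) | H(y1)))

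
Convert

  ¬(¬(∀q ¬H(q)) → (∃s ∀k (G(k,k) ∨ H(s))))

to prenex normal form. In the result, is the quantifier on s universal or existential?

Rewrite implications/biconditionals: A → B as ¬A ∨ B.
  ¬(¬¬(∀q ¬H(q)) ∨ (∃s ∀k (G(k,k) ∨ H(s))))
Push ¬ through the quantifiers and connectives to reach negation normal form:
  (∃q H(q)) ∧ (∀s ∃k (¬G(k,k) ∧ ¬H(s)))
All bound variables are already distinct, so no renaming is needed.
Extract every quantifier outward, since the variables are now distinct and don't occur free across branches:
  ∃q ∀s ∃k (H(q) ∧ ¬G(k,k) ∧ ¬H(s))
The quantifier ∃s sits under an odd number of negations (counting the antecedent side of each →), so it flips to ∀s.

universal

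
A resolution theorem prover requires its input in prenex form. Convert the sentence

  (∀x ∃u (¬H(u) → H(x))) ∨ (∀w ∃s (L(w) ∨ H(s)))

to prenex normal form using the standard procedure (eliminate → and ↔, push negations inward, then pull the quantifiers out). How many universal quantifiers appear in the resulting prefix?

First replace A → B with ¬A ∨ B.
  (∀x ∃u (¬¬H(u) ∨ H(x))) ∨ (∀w ∃s (L(w) ∨ H(s)))
Move each ¬ inward, flipping quantifiers it crosses:
  (∀x ∃u (H(u) ∨ H(x))) ∨ (∀w ∃s (L(w) ∨ H(s)))
Pull the quantifiers to the front (each side's bound variable is not free in the other side):
  ∀x ∃u ∀w ∃s (H(u) ∨ H(x) ∨ L(w) ∨ H(s))
The prefix is ∀x ∃u ∀w ∃s: 2 universal, 2 existential.

2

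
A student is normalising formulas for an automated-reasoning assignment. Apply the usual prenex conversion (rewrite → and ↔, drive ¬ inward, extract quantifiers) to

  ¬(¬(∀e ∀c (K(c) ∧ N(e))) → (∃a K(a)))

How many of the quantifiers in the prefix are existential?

Eliminate → and ↔ using ¬ and ∨.
  ¬(¬¬(∀e ∀c (K(c) ∧ N(e))) ∨ (∃a K(a)))
Move each ¬ inward, flipping quantifiers it crosses:
  (∃e ∃c (¬K(c) ∨ ¬N(e))) ∧ (∀a ¬K(a))
Extract every quantifier outward, since the variables are now distinct and don't occur free across branches:
  ∃e ∃c ∀a ((¬K(c) ∨ ¬N(e)) ∧ ¬K(a))
The prefix is ∃e ∃c ∀a: 1 universal, 2 existential.

2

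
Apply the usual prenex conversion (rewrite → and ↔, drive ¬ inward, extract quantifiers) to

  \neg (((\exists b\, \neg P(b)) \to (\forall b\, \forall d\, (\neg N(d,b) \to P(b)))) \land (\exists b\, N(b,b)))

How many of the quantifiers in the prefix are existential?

3

First replace A → B with ¬A ∨ B.
  \neg ((\neg (\exists b\, \neg P(b)) \lor (\forall b\, \forall d\, (\neg \neg N(d,b) \lor P(b)))) \land (\exists b\, N(b,b)))
Drive negations inward (¬∀x A ≡ ∃x ¬A, ¬∃x A ≡ ∀x ¬A, De Morgan for ∧/∨):
  (\exists b\, \neg P(b)) \land (\exists b\, \exists d\, (\neg N(d,b) \land \neg P(b))) \lor (\forall b\, \neg N(b,b))
Standardize variables apart so no two quantifiers bind the same name: b↦v, b↦y.
  (\exists b\, \neg P(b)) \land (\exists v\, \exists d\, (\neg N(d,v) \land \neg P(v))) \lor (\forall y\, \neg N(y,y))
Finally move all quantifiers to the prefix:
  \exists b\, \exists v\, \exists d\, \forall y\, (\neg P(b) \land \neg N(d,v) \land \neg P(v) \lor \neg N(y,y))
The prefix is \exists b \exists v \exists d \forall y: 1 universal, 3 existential.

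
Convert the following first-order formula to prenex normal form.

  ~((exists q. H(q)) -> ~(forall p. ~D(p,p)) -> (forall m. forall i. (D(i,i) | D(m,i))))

exists q. exists p. exists m. exists i. (H(q) & D(p,p) & ~D(i,i) & ~D(m,i))

First replace A → B with ¬A ∨ B.
  ~(~(exists q. H(q)) | ~~(forall p. ~D(p,p)) | (forall m. forall i. (D(i,i) | D(m,i))))
Move each ¬ inward, flipping quantifiers it crosses:
  (exists q. H(q)) & (exists p. D(p,p)) & (exists m. exists i. (~D(i,i) & ~D(m,i)))
All bound variables are already distinct, so no renaming is needed.
Extract every quantifier outward, since the variables are now distinct and don't occur free across branches:
  exists q. exists p. exists m. exists i. (H(q) & D(p,p) & ~D(i,i) & ~D(m,i))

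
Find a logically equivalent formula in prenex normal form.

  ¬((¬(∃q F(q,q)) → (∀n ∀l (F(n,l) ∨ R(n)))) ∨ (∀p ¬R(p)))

Rewrite implications/biconditionals: A → B as ¬A ∨ B.
  ¬(¬¬(∃q F(q,q)) ∨ (∀n ∀l (F(n,l) ∨ R(n))) ∨ (∀p ¬R(p)))
Move each ¬ inward, flipping quantifiers it crosses:
  (∀q ¬F(q,q)) ∧ (∃n ∃l (¬F(n,l) ∧ ¬R(n))) ∧ (∃p R(p))
All bound variables are already distinct, so no renaming is needed.
Pull the quantifiers to the front (each side's bound variable is not free in the other side):
  ∀q ∃n ∃l ∃p (¬F(q,q) ∧ ¬F(n,l) ∧ ¬R(n) ∧ R(p))

∀q ∃n ∃l ∃p (¬F(q,q) ∧ ¬F(n,l) ∧ ¬R(n) ∧ R(p))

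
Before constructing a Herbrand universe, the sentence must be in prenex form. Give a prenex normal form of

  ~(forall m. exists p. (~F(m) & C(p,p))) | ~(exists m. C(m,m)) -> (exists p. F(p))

forall m. exists p. exists v. exists u. (~F(m) & C(p,p) & C(v,v) | F(u))

First replace A → B with ¬A ∨ B.
  ~(~(forall m. exists p. (~F(m) & C(p,p))) | ~(exists m. C(m,m))) | (exists p. F(p))
Push ¬ through the quantifiers and connectives to reach negation normal form:
  (forall m. exists p. (~F(m) & C(p,p))) & (exists m. C(m,m)) | (exists p. F(p))
Standardize variables apart so no two quantifiers bind the same name: m↦v, p↦u.
  (forall m. exists p. (~F(m) & C(p,p))) & (exists v. C(v,v)) | (exists u. F(u))
Finally move all quantifiers to the prefix:
  forall m. exists p. exists v. exists u. (~F(m) & C(p,p) & C(v,v) | F(u))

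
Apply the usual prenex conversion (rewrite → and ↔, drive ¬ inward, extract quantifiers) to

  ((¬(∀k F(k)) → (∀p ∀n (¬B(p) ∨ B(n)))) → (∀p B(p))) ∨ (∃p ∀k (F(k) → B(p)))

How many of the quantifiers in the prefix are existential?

4

Eliminate → and ↔ using ¬ and ∨.
  ¬(¬¬(∀k F(k)) ∨ (∀p ∀n (¬B(p) ∨ B(n)))) ∨ (∀p B(p)) ∨ (∃p ∀k (¬F(k) ∨ B(p)))
Drive negations inward (¬∀x A ≡ ∃x ¬A, ¬∃x A ≡ ∀x ¬A, De Morgan for ∧/∨):
  (∃k ¬F(k)) ∧ (∃p ∃n (B(p) ∧ ¬B(n))) ∨ (∀p B(p)) ∨ (∃p ∀k (¬F(k) ∨ B(p)))
Rename bound variables to avoid capture: p↦z1, p↦x, k↦y.
  (∃k ¬F(k)) ∧ (∃p ∃n (B(p) ∧ ¬B(n))) ∨ (∀z1 B(z1)) ∨ (∃x ∀y (¬F(y) ∨ B(x)))
Extract every quantifier outward, since the variables are now distinct and don't occur free across branches:
  ∃k ∃p ∃n ∀z1 ∃x ∀y (¬F(k) ∧ B(p) ∧ ¬B(n) ∨ B(z1) ∨ ¬F(y) ∨ B(x))
The prefix is ∃k ∃p ∃n ∀z1 ∃x ∀y: 2 universal, 4 existential.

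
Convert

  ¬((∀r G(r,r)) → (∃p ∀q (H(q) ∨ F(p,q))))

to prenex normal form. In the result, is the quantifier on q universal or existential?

existential

First replace A → B with ¬A ∨ B.
  ¬(¬(∀r G(r,r)) ∨ (∃p ∀q (H(q) ∨ F(p,q))))
Drive negations inward (¬∀x A ≡ ∃x ¬A, ¬∃x A ≡ ∀x ¬A, De Morgan for ∧/∨):
  (∀r G(r,r)) ∧ (∀p ∃q (¬H(q) ∧ ¬F(p,q)))
All bound variables are already distinct, so no renaming is needed.
Finally move all quantifiers to the prefix:
  ∀r ∀p ∃q (G(r,r) ∧ ¬H(q) ∧ ¬F(p,q))
The quantifier ∀q sits under an odd number of negations (counting the antecedent side of each →), so it flips to ∃q.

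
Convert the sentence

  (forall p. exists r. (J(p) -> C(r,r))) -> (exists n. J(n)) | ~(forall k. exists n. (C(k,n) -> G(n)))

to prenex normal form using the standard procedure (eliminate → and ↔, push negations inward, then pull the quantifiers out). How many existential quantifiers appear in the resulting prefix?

Eliminate → and ↔ using ¬ and ∨.
  ~(forall p. exists r. (~J(p) | C(r,r))) | (exists n. J(n)) | ~(forall k. exists n. (~C(k,n) | G(n)))
Drive negations inward (¬∀x A ≡ ∃x ¬A, ¬∃x A ≡ ∀x ¬A, De Morgan for ∧/∨):
  (exists p. forall r. (J(p) & ~C(r,r))) | (exists n. J(n)) | (exists k. forall n. (C(k,n) & ~G(n)))
Rename bound variables to avoid capture: n↦z.
  (exists p. forall r. (J(p) & ~C(r,r))) | (exists n. J(n)) | (exists k. forall z. (C(k,z) & ~G(z)))
Pull the quantifiers to the front (each side's bound variable is not free in the other side):
  exists p. forall r. exists n. exists k. forall z. (J(p) & ~C(r,r) | J(n) | C(k,z) & ~G(z))
The prefix is exists p forall r exists n exists k forall z: 2 universal, 3 existential.

3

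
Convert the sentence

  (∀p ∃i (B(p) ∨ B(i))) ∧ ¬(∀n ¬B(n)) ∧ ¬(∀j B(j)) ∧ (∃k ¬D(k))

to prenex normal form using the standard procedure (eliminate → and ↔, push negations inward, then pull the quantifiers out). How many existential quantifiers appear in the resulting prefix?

Move each ¬ inward, flipping quantifiers it crosses:
  (∀p ∃i (B(p) ∨ B(i))) ∧ (∃n B(n)) ∧ (∃j ¬B(j)) ∧ (∃k ¬D(k))
All bound variables are already distinct, so no renaming is needed.
Finally move all quantifiers to the prefix:
  ∀p ∃i ∃n ∃j ∃k ((B(p) ∨ B(i)) ∧ B(n) ∧ ¬B(j) ∧ ¬D(k))
The prefix is ∀p ∃i ∃n ∃j ∃k: 1 universal, 4 existential.

4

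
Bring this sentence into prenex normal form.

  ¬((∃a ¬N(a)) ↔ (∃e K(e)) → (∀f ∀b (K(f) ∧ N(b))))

∃a ∃e ∃f ∃b ∀z ∀s ∀v ∀x (¬N(a) ∧ K(e) ∧ (¬K(f) ∨ ¬N(b)) ∨ (¬K(z) ∨ K(s) ∧ N(v)) ∧ N(x))

Eliminate → and ↔ using ¬ and ∨; A ↔ B as (¬A ∨ B) ∧ (¬B ∨ A).
  ¬((¬(∃a ¬N(a)) ∨ ¬(∃e K(e)) ∨ (∀f ∀b (K(f) ∧ N(b)))) ∧ (¬(¬(∃e K(e)) ∨ (∀f ∀b (K(f) ∧ N(b)))) ∨ (∃a ¬N(a))))
Push ¬ through the quantifiers and connectives to reach negation normal form:
  (∃a ¬N(a)) ∧ (∃e K(e)) ∧ (∃f ∃b (¬K(f) ∨ ¬N(b))) ∨ ((∀e ¬K(e)) ∨ (∀f ∀b (K(f) ∧ N(b)))) ∧ (∀a N(a))
Standardize variables apart so no two quantifiers bind the same name: e↦z, f↦s, b↦v, a↦x.
  (∃a ¬N(a)) ∧ (∃e K(e)) ∧ (∃f ∃b (¬K(f) ∨ ¬N(b))) ∨ ((∀z ¬K(z)) ∨ (∀s ∀v (K(s) ∧ N(v)))) ∧ (∀x N(x))
Pull the quantifiers to the front (each side's bound variable is not free in the other side):
  ∃a ∃e ∃f ∃b ∀z ∀s ∀v ∀x (¬N(a) ∧ K(e) ∧ (¬K(f) ∨ ¬N(b)) ∨ (¬K(z) ∨ K(s) ∧ N(v)) ∧ N(x))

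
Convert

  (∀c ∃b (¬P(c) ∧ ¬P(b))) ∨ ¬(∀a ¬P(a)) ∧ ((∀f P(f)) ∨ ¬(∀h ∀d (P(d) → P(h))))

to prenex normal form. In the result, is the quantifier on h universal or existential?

Rewrite implications/biconditionals: A → B as ¬A ∨ B.
  (∀c ∃b (¬P(c) ∧ ¬P(b))) ∨ ¬(∀a ¬P(a)) ∧ ((∀f P(f)) ∨ ¬(∀h ∀d (¬P(d) ∨ P(h))))
Drive negations inward (¬∀x A ≡ ∃x ¬A, ¬∃x A ≡ ∀x ¬A, De Morgan for ∧/∨):
  (∀c ∃b (¬P(c) ∧ ¬P(b))) ∨ (∃a P(a)) ∧ ((∀f P(f)) ∨ (∃h ∃d (P(d) ∧ ¬P(h))))
Finally move all quantifiers to the prefix:
  ∀c ∃b ∃a ∀f ∃h ∃d (¬P(c) ∧ ¬P(b) ∨ P(a) ∧ (P(f) ∨ P(d) ∧ ¬P(h)))
The quantifier ∀h sits under an odd number of negations (counting the antecedent side of each →), so it flips to ∃h.

existential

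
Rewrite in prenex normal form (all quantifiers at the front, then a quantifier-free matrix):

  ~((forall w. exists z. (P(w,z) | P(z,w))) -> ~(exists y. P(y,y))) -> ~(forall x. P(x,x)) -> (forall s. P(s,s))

First replace A → B with ¬A ∨ B.
  ~~(~(forall w. exists z. (P(w,z) | P(z,w))) | ~(exists y. P(y,y))) | ~~(forall x. P(x,x)) | (forall s. P(s,s))
Move each ¬ inward, flipping quantifiers it crosses:
  (exists w. forall z. (~P(w,z) & ~P(z,w))) | (forall y. ~P(y,y)) | (forall x. P(x,x)) | (forall s. P(s,s))
All bound variables are already distinct, so no renaming is needed.
Extract every quantifier outward, since the variables are now distinct and don't occur free across branches:
  exists w. forall z. forall y. forall x. forall s. (~P(w,z) & ~P(z,w) | ~P(y,y) | P(x,x) | P(s,s))

exists w. forall z. forall y. forall x. forall s. (~P(w,z) & ~P(z,w) | ~P(y,y) | P(x,x) | P(s,s))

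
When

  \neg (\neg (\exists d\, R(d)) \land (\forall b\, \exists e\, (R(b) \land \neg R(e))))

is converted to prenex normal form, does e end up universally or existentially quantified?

universal

Move each ¬ inward, flipping quantifiers it crosses:
  (\exists d\, R(d)) \lor (\exists b\, \forall e\, (\neg R(b) \lor R(e)))
All bound variables are already distinct, so no renaming is needed.
Pull the quantifiers to the front (each side's bound variable is not free in the other side):
  \exists d\, \exists b\, \forall e\, (R(d) \lor \neg R(b) \lor R(e))
The quantifier \exists e sits under an odd number of negations, so it flips to \forall e.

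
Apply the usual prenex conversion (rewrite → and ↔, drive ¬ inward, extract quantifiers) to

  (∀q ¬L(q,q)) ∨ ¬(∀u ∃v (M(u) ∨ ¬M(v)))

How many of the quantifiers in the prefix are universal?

Move each ¬ inward, flipping quantifiers it crosses:
  (∀q ¬L(q,q)) ∨ (∃u ∀v (¬M(u) ∧ M(v)))
All bound variables are already distinct, so no renaming is needed.
Finally move all quantifiers to the prefix:
  ∀q ∃u ∀v (¬L(q,q) ∨ ¬M(u) ∧ M(v))
The prefix is ∀q ∃u ∀v: 2 universal, 1 existential.

2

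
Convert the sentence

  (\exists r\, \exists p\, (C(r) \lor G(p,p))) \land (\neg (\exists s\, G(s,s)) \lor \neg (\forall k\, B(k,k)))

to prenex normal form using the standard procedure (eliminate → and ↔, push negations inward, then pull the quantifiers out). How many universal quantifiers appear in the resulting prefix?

1

Drive negations inward (¬∀x A ≡ ∃x ¬A, ¬∃x A ≡ ∀x ¬A, De Morgan for ∧/∨):
  (\exists r\, \exists p\, (C(r) \lor G(p,p))) \land ((\forall s\, \neg G(s,s)) \lor (\exists k\, \neg B(k,k)))
Extract every quantifier outward, since the variables are now distinct and don't occur free across branches:
  \exists r\, \exists p\, \forall s\, \exists k\, ((C(r) \lor G(p,p)) \land (\neg G(s,s) \lor \neg B(k,k)))
The prefix is \exists r \exists p \forall s \exists k: 1 universal, 3 existential.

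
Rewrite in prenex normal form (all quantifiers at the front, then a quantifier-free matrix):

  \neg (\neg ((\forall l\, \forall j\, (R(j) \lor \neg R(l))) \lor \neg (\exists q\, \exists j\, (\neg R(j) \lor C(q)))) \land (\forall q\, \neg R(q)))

\forall l\, \forall j\, \forall q\, \forall s\, \exists w1\, (R(j) \lor \neg R(l) \lor R(s) \land \neg C(q) \lor R(w1))

Move each ¬ inward, flipping quantifiers it crosses:
  (\forall l\, \forall j\, (R(j) \lor \neg R(l))) \lor (\forall q\, \forall j\, (R(j) \land \neg C(q))) \lor (\exists q\, R(q))
Standardize variables apart so no two quantifiers bind the same name: j↦s, q↦w1.
  (\forall l\, \forall j\, (R(j) \lor \neg R(l))) \lor (\forall q\, \forall s\, (R(s) \land \neg C(q))) \lor (\exists w1\, R(w1))
Extract every quantifier outward, since the variables are now distinct and don't occur free across branches:
  \forall l\, \forall j\, \forall q\, \forall s\, \exists w1\, (R(j) \lor \neg R(l) \lor R(s) \land \neg C(q) \lor R(w1))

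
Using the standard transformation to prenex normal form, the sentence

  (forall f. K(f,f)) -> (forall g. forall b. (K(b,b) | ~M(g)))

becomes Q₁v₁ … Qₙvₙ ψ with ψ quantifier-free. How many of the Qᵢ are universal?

2

First replace A → B with ¬A ∨ B.
  ~(forall f. K(f,f)) | (forall g. forall b. (K(b,b) | ~M(g)))
Push ¬ through the quantifiers and connectives to reach negation normal form:
  (exists f. ~K(f,f)) | (forall g. forall b. (K(b,b) | ~M(g)))
All bound variables are already distinct, so no renaming is needed.
Extract every quantifier outward, since the variables are now distinct and don't occur free across branches:
  exists f. forall g. forall b. (~K(f,f) | K(b,b) | ~M(g))
The prefix is exists f forall g forall b: 2 universal, 1 existential.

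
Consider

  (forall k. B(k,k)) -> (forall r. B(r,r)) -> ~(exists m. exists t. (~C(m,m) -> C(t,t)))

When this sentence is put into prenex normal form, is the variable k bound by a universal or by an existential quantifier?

existential

Rewrite implications/biconditionals: A → B as ¬A ∨ B.
  ~(forall k. B(k,k)) | ~(forall r. B(r,r)) | ~(exists m. exists t. (~~C(m,m) | C(t,t)))
Drive negations inward (¬∀x A ≡ ∃x ¬A, ¬∃x A ≡ ∀x ¬A, De Morgan for ∧/∨):
  (exists k. ~B(k,k)) | (exists r. ~B(r,r)) | (forall m. forall t. (~C(m,m) & ~C(t,t)))
All bound variables are already distinct, so no renaming is needed.
Extract every quantifier outward, since the variables are now distinct and don't occur free across branches:
  exists k. exists r. forall m. forall t. (~B(k,k) | ~B(r,r) | ~C(m,m) & ~C(t,t))
The quantifier forall k sits under an odd number of negations (counting the antecedent side of each →), so it flips to exists k.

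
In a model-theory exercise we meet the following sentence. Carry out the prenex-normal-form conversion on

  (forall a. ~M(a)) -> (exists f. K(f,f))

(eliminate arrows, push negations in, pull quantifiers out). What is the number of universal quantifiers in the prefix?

First replace A → B with ¬A ∨ B.
  ~(forall a. ~M(a)) | (exists f. K(f,f))
Move each ¬ inward, flipping quantifiers it crosses:
  (exists a. M(a)) | (exists f. K(f,f))
Pull the quantifiers to the front (each side's bound variable is not free in the other side):
  exists a. exists f. (M(a) | K(f,f))
The prefix is exists a exists f: 0 universal, 2 existential.

0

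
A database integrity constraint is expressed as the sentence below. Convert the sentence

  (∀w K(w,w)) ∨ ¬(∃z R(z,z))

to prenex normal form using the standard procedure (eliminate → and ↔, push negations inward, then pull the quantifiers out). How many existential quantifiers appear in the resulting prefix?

Move each ¬ inward, flipping quantifiers it crosses:
  (∀w K(w,w)) ∨ (∀z ¬R(z,z))
Finally move all quantifiers to the prefix:
  ∀w ∀z (K(w,w) ∨ ¬R(z,z))
The prefix is ∀w ∀z: 2 universal, 0 existential.

0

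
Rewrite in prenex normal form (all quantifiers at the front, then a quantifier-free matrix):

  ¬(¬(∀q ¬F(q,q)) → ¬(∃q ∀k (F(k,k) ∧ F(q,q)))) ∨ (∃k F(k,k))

∃q ∃z ∀k ∃b (F(q,q) ∧ F(k,k) ∧ F(z,z) ∨ F(b,b))

First replace A → B with ¬A ∨ B.
  ¬(¬¬(∀q ¬F(q,q)) ∨ ¬(∃q ∀k (F(k,k) ∧ F(q,q)))) ∨ (∃k F(k,k))
Drive negations inward (¬∀x A ≡ ∃x ¬A, ¬∃x A ≡ ∀x ¬A, De Morgan for ∧/∨):
  (∃q F(q,q)) ∧ (∃q ∀k (F(k,k) ∧ F(q,q))) ∨ (∃k F(k,k))
Rename bound variables to avoid capture: q↦z, k↦b.
  (∃q F(q,q)) ∧ (∃z ∀k (F(k,k) ∧ F(z,z))) ∨ (∃b F(b,b))
Extract every quantifier outward, since the variables are now distinct and don't occur free across branches:
  ∃q ∃z ∀k ∃b (F(q,q) ∧ F(k,k) ∧ F(z,z) ∨ F(b,b))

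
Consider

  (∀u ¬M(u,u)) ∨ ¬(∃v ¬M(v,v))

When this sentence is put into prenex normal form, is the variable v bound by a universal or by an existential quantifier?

universal

Drive negations inward (¬∀x A ≡ ∃x ¬A, ¬∃x A ≡ ∀x ¬A, De Morgan for ∧/∨):
  (∀u ¬M(u,u)) ∨ (∀v M(v,v))
Pull the quantifiers to the front (each side's bound variable is not free in the other side):
  ∀u ∀v (¬M(u,u) ∨ M(v,v))
The quantifier ∃v sits under an odd number of negations, so it flips to ∀v.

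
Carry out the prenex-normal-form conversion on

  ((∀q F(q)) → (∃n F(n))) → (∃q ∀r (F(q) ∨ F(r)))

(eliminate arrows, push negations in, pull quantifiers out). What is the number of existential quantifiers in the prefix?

1

Eliminate → and ↔ using ¬ and ∨.
  ¬(¬(∀q F(q)) ∨ (∃n F(n))) ∨ (∃q ∀r (F(q) ∨ F(r)))
Move each ¬ inward, flipping quantifiers it crosses:
  (∀q F(q)) ∧ (∀n ¬F(n)) ∨ (∃q ∀r (F(q) ∨ F(r)))
Rename bound variables to avoid capture: q↦x1.
  (∀q F(q)) ∧ (∀n ¬F(n)) ∨ (∃x1 ∀r (F(x1) ∨ F(r)))
Extract every quantifier outward, since the variables are now distinct and don't occur free across branches:
  ∀q ∀n ∃x1 ∀r (F(q) ∧ ¬F(n) ∨ F(x1) ∨ F(r))
The prefix is ∀q ∀n ∃x1 ∀r: 3 universal, 1 existential.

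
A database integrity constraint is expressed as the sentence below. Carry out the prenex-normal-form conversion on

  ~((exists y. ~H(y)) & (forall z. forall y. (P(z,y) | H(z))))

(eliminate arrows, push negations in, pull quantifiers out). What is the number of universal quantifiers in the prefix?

Drive negations inward (¬∀x A ≡ ∃x ¬A, ¬∃x A ≡ ∀x ¬A, De Morgan for ∧/∨):
  (forall y. H(y)) | (exists z. exists y. (~P(z,y) & ~H(z)))
Standardize variables apart so no two quantifiers bind the same name: y↦q.
  (forall y. H(y)) | (exists z. exists q. (~P(z,q) & ~H(z)))
Finally move all quantifiers to the prefix:
  forall y. exists z. exists q. (H(y) | ~P(z,q) & ~H(z))
The prefix is forall y exists z exists q: 1 universal, 2 existential.

1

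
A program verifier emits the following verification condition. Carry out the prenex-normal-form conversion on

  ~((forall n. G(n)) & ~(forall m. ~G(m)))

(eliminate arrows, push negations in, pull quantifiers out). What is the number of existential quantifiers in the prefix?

1

Move each ¬ inward, flipping quantifiers it crosses:
  (exists n. ~G(n)) | (forall m. ~G(m))
All bound variables are already distinct, so no renaming is needed.
Extract every quantifier outward, since the variables are now distinct and don't occur free across branches:
  exists n. forall m. (~G(n) | ~G(m))
The prefix is exists n forall m: 1 universal, 1 existential.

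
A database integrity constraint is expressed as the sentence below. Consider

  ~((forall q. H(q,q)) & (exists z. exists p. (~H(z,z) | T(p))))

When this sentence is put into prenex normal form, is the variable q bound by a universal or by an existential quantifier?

existential

Drive negations inward (¬∀x A ≡ ∃x ¬A, ¬∃x A ≡ ∀x ¬A, De Morgan for ∧/∨):
  (exists q. ~H(q,q)) | (forall z. forall p. (H(z,z) & ~T(p)))
All bound variables are already distinct, so no renaming is needed.
Finally move all quantifiers to the prefix:
  exists q. forall z. forall p. (~H(q,q) | H(z,z) & ~T(p))
The quantifier forall q sits under an odd number of negations, so it flips to exists q.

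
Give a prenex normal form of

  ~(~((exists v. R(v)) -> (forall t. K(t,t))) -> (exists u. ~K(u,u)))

exists v. exists t. forall u. (R(v) & ~K(t,t) & K(u,u))

Rewrite implications/biconditionals: A → B as ¬A ∨ B.
  ~(~~(~(exists v. R(v)) | (forall t. K(t,t))) | (exists u. ~K(u,u)))
Push ¬ through the quantifiers and connectives to reach negation normal form:
  (exists v. R(v)) & (exists t. ~K(t,t)) & (forall u. K(u,u))
Extract every quantifier outward, since the variables are now distinct and don't occur free across branches:
  exists v. exists t. forall u. (R(v) & ~K(t,t) & K(u,u))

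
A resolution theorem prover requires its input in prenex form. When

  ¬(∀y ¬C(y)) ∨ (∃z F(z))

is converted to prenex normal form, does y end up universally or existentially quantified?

existential

Move each ¬ inward, flipping quantifiers it crosses:
  (∃y C(y)) ∨ (∃z F(z))
All bound variables are already distinct, so no renaming is needed.
Extract every quantifier outward, since the variables are now distinct and don't occur free across branches:
  ∃y ∃z (C(y) ∨ F(z))
The quantifier ∀y sits under an odd number of negations, so it flips to ∃y.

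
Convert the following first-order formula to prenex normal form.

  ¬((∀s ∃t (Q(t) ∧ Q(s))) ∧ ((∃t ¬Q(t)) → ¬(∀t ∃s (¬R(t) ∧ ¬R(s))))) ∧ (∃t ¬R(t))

Rewrite implications/biconditionals: A → B as ¬A ∨ B.
  ¬((∀s ∃t (Q(t) ∧ Q(s))) ∧ (¬(∃t ¬Q(t)) ∨ ¬(∀t ∃s (¬R(t) ∧ ¬R(s))))) ∧ (∃t ¬R(t))
Move each ¬ inward, flipping quantifiers it crosses:
  ((∃s ∀t (¬Q(t) ∨ ¬Q(s))) ∨ (∃t ¬Q(t)) ∧ (∀t ∃s (¬R(t) ∧ ¬R(s)))) ∧ (∃t ¬R(t))
Standardize variables apart so no two quantifiers bind the same name: t↦a, t↦q, s↦w1, t↦x1.
  ((∃s ∀t (¬Q(t) ∨ ¬Q(s))) ∨ (∃a ¬Q(a)) ∧ (∀q ∃w1 (¬R(q) ∧ ¬R(w1)))) ∧ (∃x1 ¬R(x1))
Extract every quantifier outward, since the variables are now distinct and don't occur free across branches:
  ∃s ∀t ∃a ∀q ∃w1 ∃x1 ((¬Q(t) ∨ ¬Q(s) ∨ ¬Q(a) ∧ ¬R(q) ∧ ¬R(w1)) ∧ ¬R(x1))

∃s ∀t ∃a ∀q ∃w1 ∃x1 ((¬Q(t) ∨ ¬Q(s) ∨ ¬Q(a) ∧ ¬R(q) ∧ ¬R(w1)) ∧ ¬R(x1))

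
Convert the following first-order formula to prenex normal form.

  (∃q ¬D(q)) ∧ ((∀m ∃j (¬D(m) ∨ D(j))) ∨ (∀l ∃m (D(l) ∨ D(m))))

∃q ∀m ∃j ∀l ∃x1 (¬D(q) ∧ (¬D(m) ∨ D(j) ∨ D(l) ∨ D(x1)))

Give each quantifier a distinct variable: m↦x1.
  (∃q ¬D(q)) ∧ ((∀m ∃j (¬D(m) ∨ D(j))) ∨ (∀l ∃x1 (D(l) ∨ D(x1))))
Extract every quantifier outward, since the variables are now distinct and don't occur free across branches:
  ∃q ∀m ∃j ∀l ∃x1 (¬D(q) ∧ (¬D(m) ∨ D(j) ∨ D(l) ∨ D(x1)))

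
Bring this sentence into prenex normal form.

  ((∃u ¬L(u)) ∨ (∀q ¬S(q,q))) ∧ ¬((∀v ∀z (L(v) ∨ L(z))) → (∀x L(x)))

First replace A → B with ¬A ∨ B.
  ((∃u ¬L(u)) ∨ (∀q ¬S(q,q))) ∧ ¬(¬(∀v ∀z (L(v) ∨ L(z))) ∨ (∀x L(x)))
Drive negations inward (¬∀x A ≡ ∃x ¬A, ¬∃x A ≡ ∀x ¬A, De Morgan for ∧/∨):
  ((∃u ¬L(u)) ∨ (∀q ¬S(q,q))) ∧ (∀v ∀z (L(v) ∨ L(z))) ∧ (∃x ¬L(x))
All bound variables are already distinct, so no renaming is needed.
Finally move all quantifiers to the prefix:
  ∃u ∀q ∀v ∀z ∃x ((¬L(u) ∨ ¬S(q,q)) ∧ (L(v) ∨ L(z)) ∧ ¬L(x))

∃u ∀q ∀v ∀z ∃x ((¬L(u) ∨ ¬S(q,q)) ∧ (L(v) ∨ L(z)) ∧ ¬L(x))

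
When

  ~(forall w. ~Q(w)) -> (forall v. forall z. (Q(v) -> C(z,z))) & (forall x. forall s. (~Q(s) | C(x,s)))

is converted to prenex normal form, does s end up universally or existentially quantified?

First replace A → B with ¬A ∨ B.
  ~~(forall w. ~Q(w)) | (forall v. forall z. (~Q(v) | C(z,z))) & (forall x. forall s. (~Q(s) | C(x,s)))
Move each ¬ inward, flipping quantifiers it crosses:
  (forall w. ~Q(w)) | (forall v. forall z. (~Q(v) | C(z,z))) & (forall x. forall s. (~Q(s) | C(x,s)))
All bound variables are already distinct, so no renaming is needed.
Extract every quantifier outward, since the variables are now distinct and don't occur free across branches:
  forall w. forall v. forall z. forall x. forall s. (~Q(w) | (~Q(v) | C(z,z)) & (~Q(s) | C(x,s)))
The quantifier forall s sits under an even number of negations (counting the antecedent side of each →), so it remains universal.

universal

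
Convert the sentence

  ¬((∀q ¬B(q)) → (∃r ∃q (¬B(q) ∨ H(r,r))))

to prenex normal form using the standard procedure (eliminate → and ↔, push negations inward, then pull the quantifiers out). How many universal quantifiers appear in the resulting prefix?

Rewrite implications/biconditionals: A → B as ¬A ∨ B.
  ¬(¬(∀q ¬B(q)) ∨ (∃r ∃q (¬B(q) ∨ H(r,r))))
Move each ¬ inward, flipping quantifiers it crosses:
  (∀q ¬B(q)) ∧ (∀r ∀q (B(q) ∧ ¬H(r,r)))
Standardize variables apart so no two quantifiers bind the same name: q↦x.
  (∀q ¬B(q)) ∧ (∀r ∀x (B(x) ∧ ¬H(r,r)))
Extract every quantifier outward, since the variables are now distinct and don't occur free across branches:
  ∀q ∀r ∀x (¬B(q) ∧ B(x) ∧ ¬H(r,r))
The prefix is ∀q ∀r ∀x: 3 universal, 0 existential.

3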